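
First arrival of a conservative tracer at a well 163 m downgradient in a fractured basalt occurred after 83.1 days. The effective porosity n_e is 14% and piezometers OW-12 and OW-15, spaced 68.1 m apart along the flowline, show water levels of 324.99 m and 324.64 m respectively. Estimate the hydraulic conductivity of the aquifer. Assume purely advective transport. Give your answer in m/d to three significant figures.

53.4 m/d

Hydraulic gradient i = (324.99 − 324.64) / 68.1 = 0.35 / 68.1 = 0.005140
v = L / t = 163 / 83.1 = 1.961 m/d
K = v · n / i = 1.961 × 0.14 / 0.005140 = 53.4 m/d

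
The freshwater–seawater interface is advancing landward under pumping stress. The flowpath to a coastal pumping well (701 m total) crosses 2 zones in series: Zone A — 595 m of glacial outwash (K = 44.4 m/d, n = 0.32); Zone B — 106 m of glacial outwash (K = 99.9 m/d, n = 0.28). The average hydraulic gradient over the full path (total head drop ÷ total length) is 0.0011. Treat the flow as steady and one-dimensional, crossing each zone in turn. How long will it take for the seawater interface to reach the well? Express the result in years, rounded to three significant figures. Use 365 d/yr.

Steady 1-D flow in series ⇒ the Darcy flux q is identical in every zone and the zone head losses add (resistances L/K in series).
Σ(L/K) = 595/44.4 + 106/99.9 = 13.40 + 1.061 = 14.46 d
K_eq = L_total / Σ(L/K) = 701 / 14.46 = 48.47 m/d
q = K_eq · i = 48.47 × 0.0011 = 0.05332 m/d (same in every zone)
Zone A: v = q/n = 0.05332/0.32 = 0.1666 m/d → t_A = 595/0.1666 = 3571 d
Zone B: v = q/n = 0.05332/0.28 = 0.1904 m/d → t_B = 106/0.1904 = 556.6 d
Total t = 3571 + 556.6 = 4128 d
   = 4128 / 365 = 11.3 yr

11.3 years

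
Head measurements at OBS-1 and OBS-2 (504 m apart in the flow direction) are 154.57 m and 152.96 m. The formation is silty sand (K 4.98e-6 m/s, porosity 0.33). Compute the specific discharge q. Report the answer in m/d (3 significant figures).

0.00137 m/d

Hydraulic gradient i = (154.57 − 152.96) / 504 = 1.61 / 504 = 0.003194
K = 4.98e-6 m/s × 86400 s/d = 0.4303 m/d
Specific discharge q = 0.4303 × 0.003194 = 0.001374 m/d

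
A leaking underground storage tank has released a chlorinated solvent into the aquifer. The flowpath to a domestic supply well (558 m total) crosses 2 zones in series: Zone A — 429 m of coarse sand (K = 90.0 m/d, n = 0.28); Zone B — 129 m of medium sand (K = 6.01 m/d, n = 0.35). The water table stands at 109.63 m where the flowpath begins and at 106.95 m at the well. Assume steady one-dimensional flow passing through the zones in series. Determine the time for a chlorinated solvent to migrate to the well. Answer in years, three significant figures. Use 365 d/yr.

4.43 years

Total head drop ΔH = 109.63 − 106.95 = 2.68 m
Continuity: the same q passes through each zone, so ΔH = q·Σ(L_j/K_j) — the zones act as resistances in series.
Σ(L/K) = 429/90.0 + 129/6.01 = 4.767 + 21.46 = 26.23 d
q = ΔH / Σ(L/K) = 2.68 / 26.23 = 0.1022 m/d (same in every zone)
Zone A: v = q/n = 0.1022/0.28 = 0.3649 m/d → t_A = 429/0.3649 = 1176 d
Zone B: v = q/n = 0.1022/0.35 = 0.2919 m/d → t_B = 129/0.2919 = 441.9 d
Total t = 1176 + 441.9 = 1618 d
   = 1618 / 365 = 4.43 yr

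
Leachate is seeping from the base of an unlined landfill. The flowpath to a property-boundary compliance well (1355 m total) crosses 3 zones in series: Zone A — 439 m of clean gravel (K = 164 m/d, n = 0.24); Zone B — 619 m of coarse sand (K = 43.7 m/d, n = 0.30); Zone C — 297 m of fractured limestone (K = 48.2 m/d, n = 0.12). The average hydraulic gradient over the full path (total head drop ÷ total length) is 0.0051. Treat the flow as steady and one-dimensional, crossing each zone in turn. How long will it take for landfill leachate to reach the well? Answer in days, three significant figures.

1090 days

For zones in series the flux q is common to all zones; the equivalent conductivity is the harmonic (thickness-weighted) mean, K_eq = L_total / Σ(L_j/K_j).
Σ(L/K) = 439/164 + 619/43.7 + 297/48.2 = 2.677 + 14.16 + 6.162 = 23.00 d
K_eq = L_total / Σ(L/K) = 1355 / 23.00 = 58.90 m/d
q = K_eq · i = 58.90 × 0.0051 = 0.3004 m/d (same in every zone)
Zone A: v = q/n = 0.3004/0.24 = 1.252 m/d → t_A = 439/1.252 = 350.7 d
Zone B: v = q/n = 0.3004/0.30 = 1.001 m/d → t_B = 619/1.001 = 618.2 d
Zone C: v = q/n = 0.3004/0.12 = 2.503 m/d → t_C = 297/2.503 = 118.6 d
Total t = 350.7 + 618.2 + 118.6 = 1088 d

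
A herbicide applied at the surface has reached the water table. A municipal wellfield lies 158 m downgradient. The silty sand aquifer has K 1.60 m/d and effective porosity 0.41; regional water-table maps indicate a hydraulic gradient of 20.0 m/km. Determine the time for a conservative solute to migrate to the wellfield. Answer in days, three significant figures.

Specific discharge q = 1.60 × 0.020 = 0.03200 m/d
Seepage velocity v = q / n = 0.03200 / 0.41 = 0.07805 m/d
t = L / v = 158 / 0.07805 = 2024 d

2020 days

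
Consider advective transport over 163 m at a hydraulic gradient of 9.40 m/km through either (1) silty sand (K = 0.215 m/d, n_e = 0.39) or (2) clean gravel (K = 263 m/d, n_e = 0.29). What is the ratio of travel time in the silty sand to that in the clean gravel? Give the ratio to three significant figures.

Unit 1 (silty sand): v = 0.215×0.0094/0.39 = 0.005182 m/d, t = 163/0.005182 = 31450 d
Unit 2 (clean gravel): v = 263×0.0094/0.29 = 8.525 m/d, t = 163/8.525 = 19.12 d
t(silty sand) / t(clean gravel) = 31450/19.12 = 1650

1650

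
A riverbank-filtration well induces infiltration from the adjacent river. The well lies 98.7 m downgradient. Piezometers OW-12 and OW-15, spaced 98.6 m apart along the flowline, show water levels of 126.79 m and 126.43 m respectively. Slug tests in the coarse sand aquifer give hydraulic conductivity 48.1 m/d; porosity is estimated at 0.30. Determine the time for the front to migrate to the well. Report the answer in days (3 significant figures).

169 days

Hydraulic gradient i = (126.79 − 126.43) / 98.6 = 0.36 / 98.6 = 0.003651
Specific discharge q = 48.1 × 0.003651 = 0.1756 m/d
Average linear velocity = 0.1756 / 0.30 = 0.5854 m/d
t = L / v = 98.7 / 0.5854 = 168.6 d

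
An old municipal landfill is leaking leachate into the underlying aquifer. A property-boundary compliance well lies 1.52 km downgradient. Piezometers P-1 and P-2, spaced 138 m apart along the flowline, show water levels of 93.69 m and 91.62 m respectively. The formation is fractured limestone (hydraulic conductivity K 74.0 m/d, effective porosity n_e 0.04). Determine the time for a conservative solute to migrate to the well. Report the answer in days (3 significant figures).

54.8 days

Hydraulic gradient i = (93.69 − 91.62) / 138 = 2.07 / 138 = 0.01500
Darcy flux q = K·i = 74.0 × 0.01500 = 1.110 m/d
v_s = q/n_e = 1.110/0.04 = 27.75 m/d
L = 1.52 km = 1520 m
t = L / v = 1520 / 27.75 = 54.77 d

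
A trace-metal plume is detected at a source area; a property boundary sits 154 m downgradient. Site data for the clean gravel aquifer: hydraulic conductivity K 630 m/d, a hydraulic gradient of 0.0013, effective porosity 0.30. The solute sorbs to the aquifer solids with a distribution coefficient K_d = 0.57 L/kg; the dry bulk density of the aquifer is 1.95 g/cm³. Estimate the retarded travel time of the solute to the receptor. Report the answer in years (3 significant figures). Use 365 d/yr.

0.727 years

Darcy flux q = K·i = 630 × 0.0013 = 0.8190 m/d
Seepage velocity v = q / n = 0.8190 / 0.30 = 2.730 m/d
Retardation R = 1 + ρ_b·K_d/n = 1 + 1.95×0.57/0.30 = 4.705
Contaminant velocity v_c = v/R = 2.730/4.705 = 0.5802 m/d
t = L/v_c = 154/0.5802 = 265.4 d
   = 265.4/365 = 0.727 yr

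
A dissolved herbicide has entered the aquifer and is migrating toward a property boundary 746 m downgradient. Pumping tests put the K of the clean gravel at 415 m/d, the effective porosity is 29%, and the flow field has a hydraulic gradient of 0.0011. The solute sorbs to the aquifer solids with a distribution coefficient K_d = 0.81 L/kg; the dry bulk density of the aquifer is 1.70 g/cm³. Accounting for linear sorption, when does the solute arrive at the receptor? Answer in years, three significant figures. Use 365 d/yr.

q = Ki = 415 × 0.0011 = 0.4565 m/d
Average linear velocity = 0.4565 / 0.29 = 1.574 m/d
Retardation R = 1 + ρ_b·K_d/n = 1 + 1.70×0.81/0.29 = 5.748
Contaminant velocity v_c = v/R = 1.574/5.748 = 0.2738 m/d
t = L/v_c = 746/0.2738 = 2724 d
   = 2724/365 = 7.46 yr

7.46 years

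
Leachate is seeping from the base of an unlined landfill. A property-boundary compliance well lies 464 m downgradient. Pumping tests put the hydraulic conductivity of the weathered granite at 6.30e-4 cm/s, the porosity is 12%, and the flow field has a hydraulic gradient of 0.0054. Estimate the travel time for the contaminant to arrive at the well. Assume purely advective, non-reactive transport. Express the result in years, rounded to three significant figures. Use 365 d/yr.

51.9 years

K = 6.30e-4 cm/s × 864 = 0.5443 m/d
q = Ki = 0.5443 × 0.0054 = 0.002939 m/d
Seepage velocity v = q / n = 0.002939 / 0.12 = 0.02449 m/d
t = L / v = 464 / 0.02449 = 18940 d
   = 18940 / 365 = 51.9 yr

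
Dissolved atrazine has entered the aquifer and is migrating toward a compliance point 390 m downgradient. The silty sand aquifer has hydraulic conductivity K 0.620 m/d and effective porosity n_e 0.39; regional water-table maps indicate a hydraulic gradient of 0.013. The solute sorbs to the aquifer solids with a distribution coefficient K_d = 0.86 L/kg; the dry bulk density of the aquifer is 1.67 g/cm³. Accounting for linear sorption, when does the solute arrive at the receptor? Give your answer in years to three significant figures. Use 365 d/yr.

q = Ki = 0.620 × 0.013 = 0.008060 m/d
v_s = q/n_e = 0.008060/0.39 = 0.02067 m/d
Retardation R = 1 + ρ_b·K_d/n = 1 + 1.67×0.86/0.39 = 4.683
Contaminant velocity v_c = v/R = 0.02067/4.683 = 0.004414 m/d
t = L/v_c = 390/0.004414 = 88360 d
   = 88360/365 = 242 yr

242 years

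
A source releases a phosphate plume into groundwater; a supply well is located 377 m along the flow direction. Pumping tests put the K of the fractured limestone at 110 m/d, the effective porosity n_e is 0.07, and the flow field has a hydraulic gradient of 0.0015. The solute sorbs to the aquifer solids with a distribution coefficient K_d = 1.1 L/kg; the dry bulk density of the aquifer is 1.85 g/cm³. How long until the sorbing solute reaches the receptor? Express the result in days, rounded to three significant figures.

4810 days

q = Ki = 110 × 0.0015 = 0.1650 m/d
v_s = q/n_e = 0.1650/0.07 = 2.357 m/d
Retardation R = 1 + ρ_b·K_d/n = 1 + 1.85×1.1/0.07 = 30.07
Contaminant velocity v_c = v/R = 2.357/30.07 = 0.07838 m/d
t = L/v_c = 377/0.07838 = 4810 d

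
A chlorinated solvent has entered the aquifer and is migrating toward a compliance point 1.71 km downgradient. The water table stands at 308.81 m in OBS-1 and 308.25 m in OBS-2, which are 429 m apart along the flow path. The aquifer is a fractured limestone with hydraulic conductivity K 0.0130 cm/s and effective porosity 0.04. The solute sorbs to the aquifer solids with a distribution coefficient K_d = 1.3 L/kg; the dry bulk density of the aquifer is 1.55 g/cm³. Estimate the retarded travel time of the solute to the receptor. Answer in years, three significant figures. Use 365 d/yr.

657 years

Hydraulic gradient i = (308.81 − 308.25) / 429 = 0.56 / 429 = 0.001305
K = 0.0130 cm/s × 864 = 11.23 m/d
Specific discharge q = 11.23 × 0.001305 = 0.01466 m/d
v_s = q/n_e = 0.01466/0.04 = 0.3665 m/d
Retardation R = 1 + ρ_b·K_d/n = 1 + 1.55×1.3/0.04 = 51.38
Contaminant velocity v_c = v/R = 0.3665/51.38 = 0.007135 m/d
L = 1.71 km = 1710 m
t = L/v_c = 1710/0.007135 = 239700 d
   = 239700/365 = 657 yr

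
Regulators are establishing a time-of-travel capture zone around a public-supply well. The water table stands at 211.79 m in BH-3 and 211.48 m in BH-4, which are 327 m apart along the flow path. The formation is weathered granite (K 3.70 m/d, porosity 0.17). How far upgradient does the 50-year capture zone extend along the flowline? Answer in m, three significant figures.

Hydraulic gradient i = (211.79 − 211.48) / 327 = 0.31 / 327 = 9.480e-4
Specific discharge q = 3.70 × 9.480e-4 = 0.003508 m/d
Average linear velocity = 0.003508 / 0.17 = 0.02063 m/d
T = 50 yr × 365 = 18250 d
L = v × T = 0.02063 × 18250 = 376.6 m

377 m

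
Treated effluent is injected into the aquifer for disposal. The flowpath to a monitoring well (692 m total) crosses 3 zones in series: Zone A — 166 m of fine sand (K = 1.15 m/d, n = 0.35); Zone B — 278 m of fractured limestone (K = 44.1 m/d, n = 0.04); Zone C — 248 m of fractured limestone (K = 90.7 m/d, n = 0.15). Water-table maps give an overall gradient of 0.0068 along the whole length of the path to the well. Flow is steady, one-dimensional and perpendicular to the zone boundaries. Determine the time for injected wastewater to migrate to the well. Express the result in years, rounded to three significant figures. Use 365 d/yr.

9.50 years

For zones in series the flux q is common to all zones; the equivalent conductivity is the harmonic (thickness-weighted) mean, K_eq = L_total / Σ(L_j/K_j).
Σ(L/K) = 166/1.15 + 278/44.1 + 248/90.7 = 144.3 + 6.304 + 2.734 = 153.4 d
K_eq = L_total / Σ(L/K) = 692 / 153.4 = 4.511 m/d
q = K_eq · i = 4.511 × 0.0068 = 0.03068 m/d (same in every zone)
Zone A: v = q/n = 0.03068/0.35 = 0.08765 m/d → t_A = 166/0.08765 = 1894 d
Zone B: v = q/n = 0.03068/0.04 = 0.7670 m/d → t_B = 278/0.7670 = 362.5 d
Zone C: v = q/n = 0.03068/0.15 = 0.2045 m/d → t_C = 248/0.2045 = 1213 d
Total t = 1894 + 362.5 + 1213 = 3469 d
   = 3469 / 365 = 9.50 yr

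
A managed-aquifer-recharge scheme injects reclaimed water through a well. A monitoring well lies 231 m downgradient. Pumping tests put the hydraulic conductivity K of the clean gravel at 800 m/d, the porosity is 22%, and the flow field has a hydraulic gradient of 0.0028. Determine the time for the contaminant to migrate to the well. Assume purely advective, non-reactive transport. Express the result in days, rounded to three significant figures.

q = Ki = 800 × 0.0028 = 2.240 m/d
v_s = q/n_e = 2.240/0.22 = 10.18 m/d
t = L / v = 231 / 10.18 = 22.69 d

22.7 days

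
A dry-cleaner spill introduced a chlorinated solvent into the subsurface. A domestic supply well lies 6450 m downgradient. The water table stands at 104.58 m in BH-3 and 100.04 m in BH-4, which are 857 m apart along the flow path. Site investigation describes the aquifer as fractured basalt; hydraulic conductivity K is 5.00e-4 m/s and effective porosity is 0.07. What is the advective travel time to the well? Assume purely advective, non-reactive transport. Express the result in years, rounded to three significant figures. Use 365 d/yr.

Hydraulic gradient i = (104.58 − 100.04) / 857 = 4.54 / 857 = 0.005298
K = 5.00e-4 m/s × 86400 s/d = 43.20 m/d
Darcy flux q = K·i = 43.20 × 0.005298 = 0.2289 m/d
v = Ki/n = 43.20·0.005298/0.07 = 3.269 m/d
t = L / v = 6450 / 3.269 = 1973 d
   = 1973 / 365 = 5.41 yr

5.41 years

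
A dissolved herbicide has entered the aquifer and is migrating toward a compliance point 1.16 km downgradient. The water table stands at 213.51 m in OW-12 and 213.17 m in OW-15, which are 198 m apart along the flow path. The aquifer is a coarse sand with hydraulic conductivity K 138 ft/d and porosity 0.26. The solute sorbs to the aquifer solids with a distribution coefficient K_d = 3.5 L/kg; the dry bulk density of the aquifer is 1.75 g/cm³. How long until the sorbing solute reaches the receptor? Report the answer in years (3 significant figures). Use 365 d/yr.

281 years

Hydraulic gradient i = (213.51 − 213.17) / 198 = 0.34 / 198 = 0.001717
K = 138 ft/d × 0.3048 = 42.06 m/d
Specific discharge q = 42.06 × 0.001717 = 0.07223 m/d
v_s = q/n_e = 0.07223/0.26 = 0.2778 m/d
Retardation R = 1 + ρ_b·K_d/n = 1 + 1.75×3.5/0.26 = 24.56
Contaminant velocity v_c = v/R = 0.2778/24.56 = 0.01131 m/d
L = 1.16 km = 1160 m
t = L/v_c = 1160/0.01131 = 102500 d
   = 102500/365 = 281 yr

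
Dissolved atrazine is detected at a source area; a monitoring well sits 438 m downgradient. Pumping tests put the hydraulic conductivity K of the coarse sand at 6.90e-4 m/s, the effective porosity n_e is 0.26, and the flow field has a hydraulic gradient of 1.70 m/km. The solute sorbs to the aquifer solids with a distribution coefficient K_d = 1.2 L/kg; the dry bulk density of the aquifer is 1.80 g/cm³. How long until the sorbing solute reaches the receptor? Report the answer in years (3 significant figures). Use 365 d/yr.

28.7 years

K = 6.90e-4 m/s × 86400 s/d = 59.62 m/d
q = Ki = 59.62 × 0.0017 = 0.1013 m/d
Seepage velocity v = q / n = 0.1013 / 0.26 = 0.3898 m/d
Retardation R = 1 + ρ_b·K_d/n = 1 + 1.80×1.2/0.26 = 9.308
Contaminant velocity v_c = v/R = 0.3898/9.308 = 0.04188 m/d
t = L/v_c = 438/0.04188 = 10460 d
   = 10460/365 = 28.7 yr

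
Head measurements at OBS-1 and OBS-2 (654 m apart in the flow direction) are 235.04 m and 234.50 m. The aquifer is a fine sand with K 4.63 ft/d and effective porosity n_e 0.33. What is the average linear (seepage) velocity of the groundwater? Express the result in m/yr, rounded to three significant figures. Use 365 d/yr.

1.29 m/yr

Hydraulic gradient i = (235.04 − 234.50) / 654 = 0.54 / 654 = 8.257e-4
K = 4.63 ft/d × 0.3048 = 1.411 m/d
Specific discharge q = 1.411 × 8.257e-4 = 0.001165 m/d
v = Ki/n = 1.411·8.257e-4/0.33 = 0.003531 m/d
   = 0.003531 × 365 = 1.29 m/yr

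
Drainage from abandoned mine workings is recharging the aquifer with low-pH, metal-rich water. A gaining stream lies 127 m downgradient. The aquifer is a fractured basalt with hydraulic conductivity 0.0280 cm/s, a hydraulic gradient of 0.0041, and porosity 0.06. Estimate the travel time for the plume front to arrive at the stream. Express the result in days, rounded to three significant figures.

76.8 days

K = 0.0280 cm/s × 864 = 24.19 m/d
Darcy flux q = K·i = 24.19 × 0.0041 = 0.09919 m/d
Average linear velocity = 0.09919 / 0.06 = 1.653 m/d
t = L / v = 127 / 1.653 = 76.82 d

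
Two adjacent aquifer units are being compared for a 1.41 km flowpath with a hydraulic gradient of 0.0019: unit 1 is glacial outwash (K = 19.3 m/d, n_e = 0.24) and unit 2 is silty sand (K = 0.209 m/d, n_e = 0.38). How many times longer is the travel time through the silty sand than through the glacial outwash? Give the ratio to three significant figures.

146

Unit 1 (glacial outwash): v = 19.3×0.0019/0.24 = 0.1528 m/d, t = 1410/0.1528 = 9228 d
Unit 2 (silty sand): v = 0.209×0.0019/0.38 = 0.001045 m/d, t = 1410/0.001045 = 1.349e6 d
t(silty sand) / t(glacial outwash) = 1.349e6/9228 = 146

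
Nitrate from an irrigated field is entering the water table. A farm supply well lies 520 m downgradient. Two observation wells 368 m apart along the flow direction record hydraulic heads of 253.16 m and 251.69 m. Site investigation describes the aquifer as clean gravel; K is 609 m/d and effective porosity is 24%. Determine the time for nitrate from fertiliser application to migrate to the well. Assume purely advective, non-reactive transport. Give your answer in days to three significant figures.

51.3 days

Hydraulic gradient i = (253.16 − 251.69) / 368 = 1.47 / 368 = 0.003995
q = Ki = 609 × 0.003995 = 2.433 m/d
v = Ki/n = 609·0.003995/0.24 = 10.14 m/d
t = L / v = 520 / 10.14 = 51.30 d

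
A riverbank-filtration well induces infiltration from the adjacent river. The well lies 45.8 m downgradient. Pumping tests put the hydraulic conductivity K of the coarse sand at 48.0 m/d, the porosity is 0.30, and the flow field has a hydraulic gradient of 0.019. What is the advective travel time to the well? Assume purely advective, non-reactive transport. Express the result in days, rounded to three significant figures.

15.1 days

Specific discharge q = 48.0 × 0.019 = 0.9120 m/d
v_s = q/n_e = 0.9120/0.30 = 3.040 m/d
t = L / v = 45.8 / 3.040 = 15.07 d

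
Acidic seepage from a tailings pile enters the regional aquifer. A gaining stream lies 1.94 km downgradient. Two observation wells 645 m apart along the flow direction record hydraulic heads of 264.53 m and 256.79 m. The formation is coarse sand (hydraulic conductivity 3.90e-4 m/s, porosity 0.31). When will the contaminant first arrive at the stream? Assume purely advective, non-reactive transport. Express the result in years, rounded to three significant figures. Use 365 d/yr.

4.07 years

Hydraulic gradient i = (264.53 − 256.79) / 645 = 7.74 / 645 = 0.01200
K = 3.90e-4 m/s × 86400 s/d = 33.70 m/d
q = Ki = 33.70 × 0.01200 = 0.4044 m/d
Seepage velocity v = q / n = 0.4044 / 0.31 = 1.304 m/d
L = 1.94 km = 1940 m
t = L / v = 1940 / 1.304 = 1487 d
   = 1487 / 365 = 4.07 yr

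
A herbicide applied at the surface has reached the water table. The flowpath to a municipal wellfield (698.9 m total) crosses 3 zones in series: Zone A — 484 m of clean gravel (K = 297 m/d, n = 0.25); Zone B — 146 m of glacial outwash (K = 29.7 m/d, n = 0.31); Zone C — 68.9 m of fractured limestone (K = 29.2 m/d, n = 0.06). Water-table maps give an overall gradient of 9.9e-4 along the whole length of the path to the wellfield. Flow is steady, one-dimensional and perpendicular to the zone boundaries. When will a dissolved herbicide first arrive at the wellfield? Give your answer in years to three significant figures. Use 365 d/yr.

6.01 years

For zones in series the flux q is common to all zones; the equivalent conductivity is the harmonic (thickness-weighted) mean, K_eq = L_total / Σ(L_j/K_j).
Σ(L/K) = 484/297 + 146/29.7 + 68.9/29.2 = 1.630 + 4.916 + 2.360 = 8.905 d
K_eq = L_total / Σ(L/K) = 698.9 / 8.905 = 78.48 m/d
q = K_eq · i = 78.48 × 9.9e-4 = 0.07770 m/d (same in every zone)
Zone A: v = q/n = 0.07770/0.25 = 0.3108 m/d → t_A = 484/0.3108 = 1557 d
Zone B: v = q/n = 0.07770/0.31 = 0.2506 m/d → t_B = 146/0.2506 = 582.5 d
Zone C: v = q/n = 0.07770/0.06 = 1.295 m/d → t_C = 68.9/1.295 = 53.21 d
Total t = 1557 + 582.5 + 53.21 = 2193 d
   = 2193 / 365 = 6.01 yr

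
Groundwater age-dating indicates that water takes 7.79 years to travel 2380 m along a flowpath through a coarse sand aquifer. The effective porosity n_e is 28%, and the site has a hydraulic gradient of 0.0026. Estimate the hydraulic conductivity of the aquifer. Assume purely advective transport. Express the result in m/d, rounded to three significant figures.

t = 7.79 years = 2843 d
v = L / t = 2380 / 2843 = 0.8370 m/d
K = v · n / i = 0.8370 × 0.28 / 0.0026 = 90.1 m/d

90.1 m/d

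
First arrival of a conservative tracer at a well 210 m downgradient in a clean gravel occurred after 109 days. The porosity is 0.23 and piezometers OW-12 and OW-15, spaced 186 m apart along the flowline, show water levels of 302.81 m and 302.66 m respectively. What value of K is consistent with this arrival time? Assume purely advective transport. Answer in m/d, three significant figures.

549 m/d

Hydraulic gradient i = (302.81 − 302.66) / 186 = 0.15 / 186 = 8.065e-4
v = L / t = 210 / 109 = 1.927 m/d
K = v · n / i = 1.927 × 0.23 / 8.065e-4 = 549 m/d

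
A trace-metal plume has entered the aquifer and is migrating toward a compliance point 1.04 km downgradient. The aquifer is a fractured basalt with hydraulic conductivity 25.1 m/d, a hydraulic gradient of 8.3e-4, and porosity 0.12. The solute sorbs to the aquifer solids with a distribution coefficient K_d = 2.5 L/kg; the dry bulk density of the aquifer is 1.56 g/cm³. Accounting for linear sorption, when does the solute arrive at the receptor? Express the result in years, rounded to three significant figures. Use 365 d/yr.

q = Ki = 25.1 × 8.3e-4 = 0.02083 m/d
Seepage velocity v = q / n = 0.02083 / 0.12 = 0.1736 m/d
Retardation R = 1 + ρ_b·K_d/n = 1 + 1.56×2.5/0.12 = 33.50
Contaminant velocity v_c = v/R = 0.1736/33.50 = 0.005182 m/d
L = 1.04 km = 1040 m
t = L/v_c = 1040/0.005182 = 200700 d
   = 200700/365 = 550 yr

550 years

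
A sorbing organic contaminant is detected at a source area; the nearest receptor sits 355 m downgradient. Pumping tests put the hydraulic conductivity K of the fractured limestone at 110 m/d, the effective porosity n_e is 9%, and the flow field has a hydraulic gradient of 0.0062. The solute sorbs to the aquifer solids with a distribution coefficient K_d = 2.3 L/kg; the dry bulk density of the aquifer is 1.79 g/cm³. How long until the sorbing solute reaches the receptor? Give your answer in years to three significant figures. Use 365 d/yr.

6.00 years

q = Ki = 110 × 0.0062 = 0.6820 m/d
Average linear velocity = 0.6820 / 0.09 = 7.578 m/d
Retardation R = 1 + ρ_b·K_d/n = 1 + 1.79×2.3/0.09 = 46.74
Contaminant velocity v_c = v/R = 7.578/46.74 = 0.1621 m/d
t = L/v_c = 355/0.1621 = 2190 d
   = 2190/365 = 6.00 yr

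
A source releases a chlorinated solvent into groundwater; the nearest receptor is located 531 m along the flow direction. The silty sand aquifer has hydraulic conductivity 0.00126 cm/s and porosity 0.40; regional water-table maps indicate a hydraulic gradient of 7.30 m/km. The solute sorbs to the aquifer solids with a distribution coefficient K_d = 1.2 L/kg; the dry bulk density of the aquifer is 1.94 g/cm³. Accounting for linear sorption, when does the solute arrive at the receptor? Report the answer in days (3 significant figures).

K = 0.00126 cm/s × 864 = 1.089 m/d
Specific discharge q = 1.089 × 0.0073 = 0.007947 m/d
v = Ki/n = 1.089·0.0073/0.40 = 0.01987 m/d
Retardation R = 1 + ρ_b·K_d/n = 1 + 1.94×1.2/0.40 = 6.820
Contaminant velocity v_c = v/R = 0.01987/6.820 = 0.002913 m/d
t = L/v_c = 531/0.002913 = 182300 d

182000 days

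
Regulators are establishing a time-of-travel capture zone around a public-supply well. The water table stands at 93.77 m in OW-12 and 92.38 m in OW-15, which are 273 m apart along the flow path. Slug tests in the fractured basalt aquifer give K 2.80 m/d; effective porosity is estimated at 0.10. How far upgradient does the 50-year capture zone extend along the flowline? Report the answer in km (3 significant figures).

Hydraulic gradient i = (93.77 − 92.38) / 273 = 1.39 / 273 = 0.005092
Darcy flux q = K·i = 2.80 × 0.005092 = 0.01426 m/d
v = Ki/n = 2.80·0.005092/0.10 = 0.1426 m/d
T = 50 yr × 365 = 18250 d
L = v × T = 0.1426 × 18250 = 2602 m
   = 2.60 km

2.60 km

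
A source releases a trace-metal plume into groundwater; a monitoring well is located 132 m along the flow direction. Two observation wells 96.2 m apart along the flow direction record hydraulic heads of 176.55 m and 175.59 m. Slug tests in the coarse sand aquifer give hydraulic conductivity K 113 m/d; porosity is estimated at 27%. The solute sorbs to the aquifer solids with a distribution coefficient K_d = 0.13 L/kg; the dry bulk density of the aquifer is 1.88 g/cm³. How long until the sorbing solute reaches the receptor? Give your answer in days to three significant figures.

60.2 days

Hydraulic gradient i = (176.55 − 175.59) / 96.2 = 0.96 / 96.2 = 0.009979
Darcy flux q = K·i = 113 × 0.009979 = 1.128 m/d
Average linear velocity = 1.128 / 0.27 = 4.176 m/d
Retardation R = 1 + ρ_b·K_d/n = 1 + 1.88×0.13/0.27 = 1.905
Contaminant velocity v_c = v/R = 4.176/1.905 = 2.192 m/d
t = L/v_c = 132/2.192 = 60.21 d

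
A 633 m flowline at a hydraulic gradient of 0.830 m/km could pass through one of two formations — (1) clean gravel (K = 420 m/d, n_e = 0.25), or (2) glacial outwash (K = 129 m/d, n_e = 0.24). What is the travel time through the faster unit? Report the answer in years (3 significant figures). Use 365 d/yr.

Unit 1 (clean gravel): v = 420×8.3e-4/0.25 = 1.394 m/d, t = 633/1.394 = 454.0 d
Unit 2 (glacial outwash): v = 129×8.3e-4/0.24 = 0.4461 m/d, t = 633/0.4461 = 1419 d
Faster: 454.0 d / 365 = 1.24 yr

1.24 years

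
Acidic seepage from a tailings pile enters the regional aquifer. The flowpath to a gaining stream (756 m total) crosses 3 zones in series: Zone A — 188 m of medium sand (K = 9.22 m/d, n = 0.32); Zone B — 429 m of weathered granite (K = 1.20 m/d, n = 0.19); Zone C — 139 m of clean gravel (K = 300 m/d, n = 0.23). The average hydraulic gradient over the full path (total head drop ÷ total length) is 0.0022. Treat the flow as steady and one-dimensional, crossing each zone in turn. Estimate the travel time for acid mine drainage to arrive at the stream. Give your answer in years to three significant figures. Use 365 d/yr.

108 years

Continuity: the same q passes through each zone, so ΔH = q·Σ(L_j/K_j) — the zones act as resistances in series.
Σ(L/K) = 188/9.22 + 429/1.20 + 139/300 = 20.39 + 357.5 + 0.4633 = 378.4 d
K_eq = L_total / Σ(L/K) = 756 / 378.4 = 1.998 m/d
q = K_eq · i = 1.998 × 0.0022 = 0.004396 m/d (same in every zone)
Zone A: v = q/n = 0.004396/0.32 = 0.01374 m/d → t_A = 188/0.01374 = 13690 d
Zone B: v = q/n = 0.004396/0.19 = 0.02314 m/d → t_B = 429/0.02314 = 18540 d
Zone C: v = q/n = 0.004396/0.23 = 0.01911 m/d → t_C = 139/0.01911 = 7273 d
Total t = 13690 + 18540 + 7273 = 39500 d
   = 39500 / 365 = 108 yr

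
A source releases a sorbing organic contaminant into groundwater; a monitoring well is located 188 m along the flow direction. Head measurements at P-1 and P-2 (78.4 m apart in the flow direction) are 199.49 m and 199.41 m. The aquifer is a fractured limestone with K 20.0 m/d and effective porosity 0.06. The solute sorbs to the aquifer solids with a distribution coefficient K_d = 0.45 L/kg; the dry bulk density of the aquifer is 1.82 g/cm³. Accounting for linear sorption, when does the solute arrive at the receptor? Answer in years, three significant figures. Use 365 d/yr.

Hydraulic gradient i = (199.49 − 199.41) / 78.4 = 0.08 / 78.4 = 0.001020
Darcy flux q = K·i = 20.0 × 0.001020 = 0.02041 m/d
Seepage velocity v = q / n = 0.02041 / 0.06 = 0.3401 m/d
Retardation R = 1 + ρ_b·K_d/n = 1 + 1.82×0.45/0.06 = 14.65
Contaminant velocity v_c = v/R = 0.3401/14.65 = 0.02322 m/d
t = L/v_c = 188/0.02322 = 8097 d
   = 8097/365 = 22.2 yr

22.2 years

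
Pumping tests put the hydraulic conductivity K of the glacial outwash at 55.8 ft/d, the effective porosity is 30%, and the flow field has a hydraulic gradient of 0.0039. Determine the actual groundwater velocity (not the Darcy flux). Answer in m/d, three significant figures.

K = 55.8 ft/d × 0.3048 = 17.01 m/d
Specific discharge q = 17.01 × 0.0039 = 0.06633 m/d
Seepage velocity v = q / n = 0.06633 / 0.30 = 0.2211 m/d

0.221 m/d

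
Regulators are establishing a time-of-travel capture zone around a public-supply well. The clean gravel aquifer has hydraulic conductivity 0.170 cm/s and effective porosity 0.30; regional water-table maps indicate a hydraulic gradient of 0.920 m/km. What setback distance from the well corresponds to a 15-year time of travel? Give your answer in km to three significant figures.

K = 0.170 cm/s × 864 = 146.9 m/d
Darcy flux q = K·i = 146.9 × 9.2e-4 = 0.1351 m/d
Average linear velocity = 0.1351 / 0.30 = 0.4504 m/d
T = 15 yr × 365 = 5475 d
L = v × T = 0.4504 × 5475 = 2466 m
   = 2.47 km

2.47 km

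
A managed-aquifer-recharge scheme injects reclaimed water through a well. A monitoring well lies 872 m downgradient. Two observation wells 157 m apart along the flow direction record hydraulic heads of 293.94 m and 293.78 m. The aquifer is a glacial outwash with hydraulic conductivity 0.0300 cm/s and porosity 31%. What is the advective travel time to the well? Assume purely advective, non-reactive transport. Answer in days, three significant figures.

10200 days

Hydraulic gradient i = (293.94 − 293.78) / 157 = 0.16 / 157 = 0.001019
K = 0.0300 cm/s × 864 = 25.92 m/d
Darcy flux q = K·i = 25.92 × 0.001019 = 0.02642 m/d
v = Ki/n = 25.92·0.001019/0.31 = 0.08521 m/d
t = L / v = 872 / 0.08521 = 10230 d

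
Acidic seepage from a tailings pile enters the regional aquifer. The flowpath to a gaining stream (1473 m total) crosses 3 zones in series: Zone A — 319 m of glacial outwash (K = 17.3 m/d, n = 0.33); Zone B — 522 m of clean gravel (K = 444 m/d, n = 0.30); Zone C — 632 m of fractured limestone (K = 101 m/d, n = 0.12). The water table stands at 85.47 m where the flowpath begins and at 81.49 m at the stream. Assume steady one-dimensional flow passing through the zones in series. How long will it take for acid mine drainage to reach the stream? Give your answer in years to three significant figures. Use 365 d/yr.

6.01 years

Total head drop ΔH = 85.47 − 81.49 = 3.98 m
Steady 1-D flow in series ⇒ the Darcy flux q is identical in every zone and the zone head losses add (resistances L/K in series).
Σ(L/K) = 319/17.3 + 522/444 + 632/101 = 18.44 + 1.176 + 6.257 = 25.87 d
q = ΔH / Σ(L/K) = 3.98 / 25.87 = 0.1538 m/d (same in every zone)
Zone A: v = q/n = 0.1538/0.33 = 0.4662 m/d → t_A = 319/0.4662 = 684.3 d
Zone B: v = q/n = 0.1538/0.30 = 0.5128 m/d → t_B = 522/0.5128 = 1018 d
Zone C: v = q/n = 0.1538/0.12 = 1.282 m/d → t_C = 632/1.282 = 493.0 d
Total t = 684.3 + 1018 + 493.0 = 2195 d
   = 2195 / 365 = 6.01 yr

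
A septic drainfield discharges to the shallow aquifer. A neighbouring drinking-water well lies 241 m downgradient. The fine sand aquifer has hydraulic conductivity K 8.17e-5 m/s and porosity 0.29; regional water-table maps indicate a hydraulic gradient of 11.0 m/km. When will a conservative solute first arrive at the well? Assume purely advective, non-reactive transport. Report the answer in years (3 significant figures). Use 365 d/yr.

2.47 years

K = 8.17e-5 m/s × 86400 s/d = 7.059 m/d
q = Ki = 7.059 × 0.011 = 0.07765 m/d
v = Ki/n = 7.059·0.011/0.29 = 0.2678 m/d
t = L / v = 241 / 0.2678 = 900.1 d
   = 900.1 / 365 = 2.47 yr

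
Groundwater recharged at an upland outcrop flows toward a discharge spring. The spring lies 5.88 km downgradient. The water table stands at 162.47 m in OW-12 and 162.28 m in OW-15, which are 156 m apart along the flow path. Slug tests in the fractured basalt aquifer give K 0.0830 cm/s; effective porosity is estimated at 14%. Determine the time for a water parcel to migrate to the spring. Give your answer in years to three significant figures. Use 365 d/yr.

Hydraulic gradient i = (162.47 − 162.28) / 156 = 0.19 / 156 = 0.001218
K = 0.0830 cm/s × 864 = 71.71 m/d
Darcy flux q = K·i = 71.71 × 0.001218 = 0.08734 m/d
v = Ki/n = 71.71·0.001218/0.14 = 0.6239 m/d
L = 5.88 km = 5880 m
t = L / v = 5880 / 0.6239 = 9425 d
   = 9425 / 365 = 25.8 yr

25.8 years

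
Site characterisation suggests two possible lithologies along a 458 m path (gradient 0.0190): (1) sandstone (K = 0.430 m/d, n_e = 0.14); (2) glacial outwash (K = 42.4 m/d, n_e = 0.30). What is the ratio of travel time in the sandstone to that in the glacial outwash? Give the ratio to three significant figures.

Unit 1 (sandstone): v = 0.430×0.019/0.14 = 0.05836 m/d, t = 458/0.05836 = 7848 d
Unit 2 (glacial outwash): v = 42.4×0.019/0.30 = 2.685 m/d, t = 458/2.685 = 170.6 d
t(sandstone) / t(glacial outwash) = 7848/170.6 = 46.0

46.0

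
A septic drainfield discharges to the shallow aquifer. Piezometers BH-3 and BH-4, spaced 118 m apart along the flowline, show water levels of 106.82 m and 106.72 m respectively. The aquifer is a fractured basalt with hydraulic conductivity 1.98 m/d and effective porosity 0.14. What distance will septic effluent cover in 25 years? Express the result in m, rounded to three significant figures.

Hydraulic gradient i = (106.82 − 106.72) / 118 = 0.10 / 118 = 8.475e-4
Specific discharge q = 1.98 × 8.475e-4 = 0.001678 m/d
v_s = q/n_e = 0.001678/0.14 = 0.01199 m/d
T = 25 yr × 365 = 9125 d
L = v × T = 0.01199 × 9125 = 109.4 m

109 m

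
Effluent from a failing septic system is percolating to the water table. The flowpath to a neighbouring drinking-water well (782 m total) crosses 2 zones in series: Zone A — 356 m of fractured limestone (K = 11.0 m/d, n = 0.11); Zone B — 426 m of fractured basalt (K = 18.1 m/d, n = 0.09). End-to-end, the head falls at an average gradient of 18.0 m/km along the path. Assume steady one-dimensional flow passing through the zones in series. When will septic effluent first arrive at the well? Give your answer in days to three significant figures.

308 days

Continuity: the same q passes through each zone, so ΔH = q·Σ(L_j/K_j) — the zones act as resistances in series.
Σ(L/K) = 356/11.0 + 426/18.1 = 32.36 + 23.54 = 55.90 d
K_eq = L_total / Σ(L/K) = 782 / 55.90 = 13.99 m/d
q = K_eq · i = 13.99 × 0.018 = 0.2518 m/d (same in every zone)
Zone A: v = q/n = 0.2518/0.11 = 2.289 m/d → t_A = 356/2.289 = 155.5 d
Zone B: v = q/n = 0.2518/0.09 = 2.798 m/d → t_B = 426/2.798 = 152.3 d
Total t = 155.5 + 152.3 = 307.8 d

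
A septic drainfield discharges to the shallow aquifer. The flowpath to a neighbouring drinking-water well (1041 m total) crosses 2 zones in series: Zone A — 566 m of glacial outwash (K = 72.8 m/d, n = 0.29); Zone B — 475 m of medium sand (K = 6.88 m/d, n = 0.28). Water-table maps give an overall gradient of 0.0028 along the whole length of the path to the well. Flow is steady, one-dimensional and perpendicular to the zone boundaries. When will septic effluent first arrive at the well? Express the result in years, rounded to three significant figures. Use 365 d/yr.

21.5 years

Continuity: the same q passes through each zone, so ΔH = q·Σ(L_j/K_j) — the zones act as resistances in series.
Σ(L/K) = 566/72.8 + 475/6.88 = 7.775 + 69.04 = 76.82 d
K_eq = L_total / Σ(L/K) = 1041 / 76.82 = 13.55 m/d
q = K_eq · i = 13.55 × 0.0028 = 0.03795 m/d (same in every zone)
Zone A: v = q/n = 0.03795/0.29 = 0.1308 m/d → t_A = 566/0.1308 = 4326 d
Zone B: v = q/n = 0.03795/0.28 = 0.1355 m/d → t_B = 475/0.1355 = 3505 d
Total t = 4326 + 3505 = 7831 d
   = 7831 / 365 = 21.5 yr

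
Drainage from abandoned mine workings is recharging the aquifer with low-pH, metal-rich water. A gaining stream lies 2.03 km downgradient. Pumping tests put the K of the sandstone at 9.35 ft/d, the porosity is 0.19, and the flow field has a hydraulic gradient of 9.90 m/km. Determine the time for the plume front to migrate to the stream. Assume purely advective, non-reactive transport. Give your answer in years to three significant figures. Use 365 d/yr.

37.5 years

K = 9.35 ft/d × 0.3048 = 2.850 m/d
Darcy flux q = K·i = 2.850 × 0.0099 = 0.02821 m/d
v_s = q/n_e = 0.02821/0.19 = 0.1485 m/d
L = 2.03 km = 2030 m
t = L / v = 2030 / 0.1485 = 13670 d
   = 13670 / 365 = 37.5 yr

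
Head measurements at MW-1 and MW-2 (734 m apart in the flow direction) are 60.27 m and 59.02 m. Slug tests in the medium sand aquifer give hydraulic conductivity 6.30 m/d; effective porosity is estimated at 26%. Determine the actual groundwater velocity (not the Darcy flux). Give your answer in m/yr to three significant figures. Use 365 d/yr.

15.1 m/yr

Hydraulic gradient i = (60.27 − 59.02) / 734 = 1.25 / 734 = 0.001703
Darcy flux q = K·i = 6.30 × 0.001703 = 0.01073 m/d
Seepage velocity v = q / n = 0.01073 / 0.26 = 0.04126 m/d
   = 0.04126 × 365 = 15.1 m/yr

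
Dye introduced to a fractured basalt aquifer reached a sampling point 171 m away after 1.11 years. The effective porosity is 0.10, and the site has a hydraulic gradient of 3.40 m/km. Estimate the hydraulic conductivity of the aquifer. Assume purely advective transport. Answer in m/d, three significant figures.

t = 1.11 years = 405.2 d
v = L / t = 171 / 405.2 = 0.4221 m/d
K = v · n / i = 0.4221 × 0.10 / 0.0034 = 12.4 m/d

12.4 m/d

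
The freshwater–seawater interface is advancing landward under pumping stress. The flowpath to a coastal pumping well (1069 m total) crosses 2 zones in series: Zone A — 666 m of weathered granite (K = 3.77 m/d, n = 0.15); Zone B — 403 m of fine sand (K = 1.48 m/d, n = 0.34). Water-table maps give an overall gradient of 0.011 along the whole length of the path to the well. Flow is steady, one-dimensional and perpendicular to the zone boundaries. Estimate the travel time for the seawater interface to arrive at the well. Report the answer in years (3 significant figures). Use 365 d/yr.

Steady 1-D flow in series ⇒ the Darcy flux q is identical in every zone and the zone head losses add (resistances L/K in series).
Σ(L/K) = 666/3.77 + 403/1.48 = 176.7 + 272.3 = 449.0 d
K_eq = L_total / Σ(L/K) = 1069 / 449.0 = 2.381 m/d
q = K_eq · i = 2.381 × 0.011 = 0.02619 m/d (same in every zone)
Zone A: v = q/n = 0.02619/0.15 = 0.1746 m/d → t_A = 666/0.1746 = 3814 d
Zone B: v = q/n = 0.02619/0.34 = 0.07704 m/d → t_B = 403/0.07704 = 5231 d
Total t = 3814 + 5231 = 9046 d
   = 9046 / 365 = 24.8 yr

24.8 years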